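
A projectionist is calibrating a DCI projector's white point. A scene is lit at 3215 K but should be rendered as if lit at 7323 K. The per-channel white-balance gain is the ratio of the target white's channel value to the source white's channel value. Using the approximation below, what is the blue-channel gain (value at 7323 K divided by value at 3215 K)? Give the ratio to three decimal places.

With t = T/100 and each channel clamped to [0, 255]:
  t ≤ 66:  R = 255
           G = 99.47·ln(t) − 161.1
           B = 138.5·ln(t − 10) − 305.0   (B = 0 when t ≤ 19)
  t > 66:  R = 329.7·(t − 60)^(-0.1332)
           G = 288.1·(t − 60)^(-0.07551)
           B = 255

2.056

At 3215 K (t = 32.15):
  B = 138.5·ln(32.15 − 10) − 305.0 = 138.5·ln 22.15 − 305.0 = 138.5·3.0978 − 305.0 = 124.050.
At 7323 K (t = 73.23):
  B = 255 by definition for t > 66.
Gain = 255.000 / 124.050 = 2.0556 → 2.056.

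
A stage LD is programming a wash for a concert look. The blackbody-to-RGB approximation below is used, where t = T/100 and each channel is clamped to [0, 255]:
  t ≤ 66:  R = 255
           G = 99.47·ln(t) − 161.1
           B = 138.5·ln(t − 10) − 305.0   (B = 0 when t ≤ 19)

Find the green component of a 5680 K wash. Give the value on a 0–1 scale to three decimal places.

t = 5680/100 = 56.8; the t ≤ 66 branch applies.
G = 99.47·ln 56.8 − 161.1 = 99.47·4.0395 − 161.1 = 240.713.
On a 0–1 scale: 240.713/255 = 0.9440 → 0.944.

0.944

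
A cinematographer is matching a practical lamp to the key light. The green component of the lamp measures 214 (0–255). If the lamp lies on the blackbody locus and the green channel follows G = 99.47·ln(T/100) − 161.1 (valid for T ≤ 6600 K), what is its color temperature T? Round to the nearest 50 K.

ln t = (214 + 161.1) / 99.47 = 3.7710.
t = e^3.7710 = 43.423.
T = 100·t = 4342 K → 4350 K to the nearest 50 K.

4350 K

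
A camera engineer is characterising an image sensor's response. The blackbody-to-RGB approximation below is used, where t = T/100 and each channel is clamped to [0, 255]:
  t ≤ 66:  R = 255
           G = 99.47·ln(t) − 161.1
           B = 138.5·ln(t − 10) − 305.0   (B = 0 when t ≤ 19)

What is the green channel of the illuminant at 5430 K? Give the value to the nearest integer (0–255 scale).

236

t = 5430/100 = 54.3; the t ≤ 66 branch applies.
G = 99.47·ln 54.3 − 161.1 = 99.47·3.9945 − 161.1 = 236.235.
Rounded: 236.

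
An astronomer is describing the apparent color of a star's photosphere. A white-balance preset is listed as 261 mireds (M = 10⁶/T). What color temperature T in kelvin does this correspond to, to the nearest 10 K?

3830 K

T = 10⁶ / 261 = 3831.42 K → 3830 K.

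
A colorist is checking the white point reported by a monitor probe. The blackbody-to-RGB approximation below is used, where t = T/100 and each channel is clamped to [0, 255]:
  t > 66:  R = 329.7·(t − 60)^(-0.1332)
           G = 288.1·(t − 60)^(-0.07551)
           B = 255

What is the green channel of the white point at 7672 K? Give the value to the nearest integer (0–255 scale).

233

t = 7672/100 = 76.72; the t > 66 branch applies.
G = 288.1·(76.72 − 60)^(-0.07551) = 288.1·16.72^(-0.07551) = 288.1·0.80841 = 232.904.
Rounded: 233.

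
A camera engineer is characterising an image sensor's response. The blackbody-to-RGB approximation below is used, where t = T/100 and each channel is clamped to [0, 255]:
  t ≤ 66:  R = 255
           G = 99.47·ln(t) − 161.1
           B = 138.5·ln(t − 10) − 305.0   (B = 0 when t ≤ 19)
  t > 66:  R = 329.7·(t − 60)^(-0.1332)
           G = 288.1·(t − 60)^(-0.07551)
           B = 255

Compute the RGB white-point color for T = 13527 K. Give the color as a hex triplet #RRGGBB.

t = 13527/100 = 135.27; the t > 66 branch applies.
R = 329.7·(135.27 − 60)^(-0.1332) = 329.7·75.27^(-0.1332) = 329.7·0.56239 = 185.418.
G = 288.1·(135.27 − 60)^(-0.07551) = 288.1·75.27^(-0.07551) = 288.1·0.72160 = 207.893.
B = 255 by definition for t > 66.
Rounded: (185, 208, 255).
In hex: #B9D0FF.

#B9D0FF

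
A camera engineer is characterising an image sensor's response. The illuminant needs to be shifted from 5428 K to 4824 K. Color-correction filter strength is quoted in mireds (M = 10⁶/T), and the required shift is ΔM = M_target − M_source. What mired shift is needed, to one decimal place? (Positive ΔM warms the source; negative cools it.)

M_source = 10⁶/5428 = 184.230; M_target = 10⁶/4824 = 207.297.
ΔM = 207.297 − 184.230 = 23.067 → +23.1 mireds, a warming shift.

+23.1 mireds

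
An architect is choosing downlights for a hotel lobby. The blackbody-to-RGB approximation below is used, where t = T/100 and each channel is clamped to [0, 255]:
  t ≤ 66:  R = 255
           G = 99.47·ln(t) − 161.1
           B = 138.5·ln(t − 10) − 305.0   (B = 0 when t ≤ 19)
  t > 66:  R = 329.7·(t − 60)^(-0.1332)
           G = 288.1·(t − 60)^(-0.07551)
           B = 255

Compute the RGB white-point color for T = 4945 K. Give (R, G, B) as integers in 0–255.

t = 4945/100 = 49.45; the t ≤ 66 branch applies.
R = 255 by definition for t ≤ 66.
G = 99.47·ln 49.45 − 161.1 = 99.47·3.9010 − 161.1 = 226.929.
B = 138.5·ln(49.45 − 10) − 305.0 = 138.5·ln 39.45 − 305.0 = 138.5·3.6750 − 305.0 = 203.992.
Rounded: (255, 227, 204).

(255, 227, 204)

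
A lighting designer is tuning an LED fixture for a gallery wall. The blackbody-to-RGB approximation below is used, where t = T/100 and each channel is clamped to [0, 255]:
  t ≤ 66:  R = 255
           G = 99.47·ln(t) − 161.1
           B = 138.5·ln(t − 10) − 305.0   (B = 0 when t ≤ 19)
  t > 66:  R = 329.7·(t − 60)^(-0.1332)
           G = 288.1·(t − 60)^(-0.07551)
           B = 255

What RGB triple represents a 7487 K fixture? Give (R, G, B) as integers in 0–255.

t = 7487/100 = 74.87; the t > 66 branch applies.
R = 329.7·(74.87 − 60)^(-0.1332) = 329.7·14.87^(-0.1332) = 329.7·0.69799 = 230.127.
G = 288.1·(74.87 − 60)^(-0.07551) = 288.1·14.87^(-0.07551) = 288.1·0.81560 = 234.975.
B = 255 by definition for t > 66.
Rounded: (230, 235, 255).

(230, 235, 255)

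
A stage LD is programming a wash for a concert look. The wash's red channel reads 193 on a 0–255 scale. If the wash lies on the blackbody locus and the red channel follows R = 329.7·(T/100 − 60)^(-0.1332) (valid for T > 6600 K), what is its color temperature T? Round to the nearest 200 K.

(t − 60)^(-0.1332) = 193/329.7 = 0.58538.
t − 60 = 0.58538^(1/-0.1332) = 0.58538^(-7.508) = 55.713, so t = 115.713.
T = 100·t = 11571 K → 11600 K to the nearest 200 K.

11600 K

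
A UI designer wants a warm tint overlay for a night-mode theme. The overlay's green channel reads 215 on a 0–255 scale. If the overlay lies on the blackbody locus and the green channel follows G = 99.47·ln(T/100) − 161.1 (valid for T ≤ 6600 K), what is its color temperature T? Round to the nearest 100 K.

ln t = (215 + 161.1) / 99.47 = 3.7810.
t = e^3.7810 = 43.862.
T = 100·t = 4386 K → 4400 K to the nearest 100 K.

4400 K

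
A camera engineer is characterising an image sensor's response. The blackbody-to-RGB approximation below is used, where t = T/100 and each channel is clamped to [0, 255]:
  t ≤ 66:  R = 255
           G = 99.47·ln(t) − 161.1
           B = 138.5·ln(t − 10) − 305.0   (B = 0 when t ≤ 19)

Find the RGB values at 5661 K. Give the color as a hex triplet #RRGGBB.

#FFF0E3

t = 5661/100 = 56.61; the t ≤ 66 branch applies.
R = 255 by definition for t ≤ 66.
G = 99.47·ln 56.61 − 161.1 = 99.47·4.0362 − 161.1 = 240.379.
B = 138.5·ln(56.61 − 10) − 305.0 = 138.5·ln 46.61 − 305.0 = 138.5·3.8418 − 305.0 = 227.091.
Rounded: (255, 240, 227).
In hex: #FFF0E3.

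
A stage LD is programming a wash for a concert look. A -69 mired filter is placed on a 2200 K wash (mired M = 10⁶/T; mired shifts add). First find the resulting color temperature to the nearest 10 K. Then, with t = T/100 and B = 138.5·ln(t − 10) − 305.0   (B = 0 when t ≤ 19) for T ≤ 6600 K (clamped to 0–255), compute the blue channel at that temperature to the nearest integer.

78

M_in = 10⁶/2200 = 454.55; M_out = 454.55 + (-69) = 385.55.
T_out = 10⁶/385.55 = 2593.7 K → 2590 K; t = 25.9.
B = 138.5·ln(25.9 − 10) − 305.0 = 138.5·ln 15.9 − 305.0 = 138.5·2.7663 − 305.0 = 78.135.
Rounded: 78.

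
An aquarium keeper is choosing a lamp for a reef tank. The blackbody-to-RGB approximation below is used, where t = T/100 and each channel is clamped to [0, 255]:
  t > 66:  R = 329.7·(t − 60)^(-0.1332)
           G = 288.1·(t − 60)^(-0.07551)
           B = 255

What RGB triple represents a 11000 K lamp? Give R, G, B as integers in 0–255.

t = 11000/100 = 110; the t > 66 branch applies.
R = 329.7·(110 − 60)^(-0.1332) = 329.7·50^(-0.1332) = 329.7·0.59388 = 195.802.
G = 288.1·(110 − 60)^(-0.07551) = 288.1·50^(-0.07551) = 288.1·0.74424 = 214.414.
B = 255 by definition for t > 66.
Rounded: (196, 214, 255).

R=196, G=214, B=255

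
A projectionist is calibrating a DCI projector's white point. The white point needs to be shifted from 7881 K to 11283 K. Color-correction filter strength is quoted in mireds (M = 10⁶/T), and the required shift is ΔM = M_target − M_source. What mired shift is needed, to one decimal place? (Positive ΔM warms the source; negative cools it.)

-38.3 mireds

M_source = 10⁶/7881 = 126.887; M_target = 10⁶/11283 = 88.629.
ΔM = 88.629 − 126.887 = -38.259 → -38.3 mireds, a cooling shift.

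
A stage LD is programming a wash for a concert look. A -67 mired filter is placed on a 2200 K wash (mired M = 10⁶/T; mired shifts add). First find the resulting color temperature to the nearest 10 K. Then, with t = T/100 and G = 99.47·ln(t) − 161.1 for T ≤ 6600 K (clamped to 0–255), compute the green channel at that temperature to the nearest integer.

M_in = 10⁶/2200 = 454.55; M_out = 454.55 + (-67) = 387.55.
T_out = 10⁶/387.55 = 2580.3 K → 2580 K; t = 25.8.
G = 99.47·ln 25.8 − 161.1 = 99.47·3.2504 − 161.1 = 162.215.
Rounded: 162.

162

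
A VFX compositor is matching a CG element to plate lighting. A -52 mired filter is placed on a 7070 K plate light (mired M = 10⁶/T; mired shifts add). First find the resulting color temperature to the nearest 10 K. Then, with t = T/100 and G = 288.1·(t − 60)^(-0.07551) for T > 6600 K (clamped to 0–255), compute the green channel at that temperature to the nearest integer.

214

M_in = 10⁶/7070 = 141.44; M_out = 141.44 + (-52) = 89.44.
T_out = 10⁶/89.44 = 11180.3 K → 11180 K; t = 111.8.
G = 288.1·(111.8 − 60)^(-0.07551) = 288.1·51.8^(-0.07551) = 288.1·0.74225 = 213.843.
Rounded: 214.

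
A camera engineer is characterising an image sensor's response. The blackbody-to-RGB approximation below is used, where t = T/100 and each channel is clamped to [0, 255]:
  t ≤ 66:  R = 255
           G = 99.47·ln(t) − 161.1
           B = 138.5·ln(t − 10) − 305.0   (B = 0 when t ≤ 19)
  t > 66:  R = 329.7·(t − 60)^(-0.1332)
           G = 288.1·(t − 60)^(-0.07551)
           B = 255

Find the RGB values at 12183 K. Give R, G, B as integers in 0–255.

t = 12183/100 = 121.83; the t > 66 branch applies.
R = 329.7·(121.83 − 60)^(-0.1332) = 329.7·61.83^(-0.1332) = 329.7·0.57731 = 190.341.
G = 288.1·(121.83 − 60)^(-0.07551) = 288.1·61.83^(-0.07551) = 288.1·0.73240 = 211.004.
B = 255 by definition for t > 66.
Rounded: (190, 211, 255).

R=190, G=211, B=255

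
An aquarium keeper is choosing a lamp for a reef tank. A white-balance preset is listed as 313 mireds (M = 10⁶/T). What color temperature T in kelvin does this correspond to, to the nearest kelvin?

T = 10⁶ / 313 = 3194.89 K → 3195 K.

3195 K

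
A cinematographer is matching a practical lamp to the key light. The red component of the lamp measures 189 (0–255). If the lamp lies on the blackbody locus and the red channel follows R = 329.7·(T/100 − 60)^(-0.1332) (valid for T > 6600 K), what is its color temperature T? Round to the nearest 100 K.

12500 K

(t − 60)^(-0.1332) = 189/329.7 = 0.57325.
t − 60 = 0.57325^(1/-0.1332) = 0.57325^(-7.508) = 65.199, so t = 125.199.
T = 100·t = 12520 K → 12500 K to the nearest 100 K.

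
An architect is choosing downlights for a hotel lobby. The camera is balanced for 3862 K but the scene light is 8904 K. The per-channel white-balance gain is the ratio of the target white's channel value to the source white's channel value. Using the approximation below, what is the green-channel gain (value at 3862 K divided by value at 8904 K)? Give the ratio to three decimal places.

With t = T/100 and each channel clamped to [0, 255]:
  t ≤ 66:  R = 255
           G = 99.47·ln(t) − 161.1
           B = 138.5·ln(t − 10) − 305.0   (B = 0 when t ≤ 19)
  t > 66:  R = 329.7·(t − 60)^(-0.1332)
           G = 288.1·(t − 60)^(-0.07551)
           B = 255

At 8904 K (t = 89.04):
  G = 288.1·(89.04 − 60)^(-0.07551) = 288.1·29.04^(-0.07551) = 288.1·0.77541 = 223.394.
At 3862 K (t = 38.62):
  G = 99.47·ln 38.62 − 161.1 = 99.47·3.6538 − 161.1 = 202.341.
Gain = 202.341 / 223.394 = 0.9058 → 0.906.

0.906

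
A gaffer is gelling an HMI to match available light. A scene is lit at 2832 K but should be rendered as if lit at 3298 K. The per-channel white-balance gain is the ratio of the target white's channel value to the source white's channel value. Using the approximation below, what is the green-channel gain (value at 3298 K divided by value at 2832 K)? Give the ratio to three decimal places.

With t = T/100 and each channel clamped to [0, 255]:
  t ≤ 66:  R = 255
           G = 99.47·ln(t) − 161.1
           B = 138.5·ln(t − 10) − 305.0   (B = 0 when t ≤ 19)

1.088

At 2832 K (t = 28.32):
  G = 99.47·ln 28.32 − 161.1 = 99.47·3.3436 − 161.1 = 171.485.
At 3298 K (t = 32.98):
  G = 99.47·ln 32.98 − 161.1 = 99.47·3.4959 − 161.1 = 186.637.
Gain = 186.637 / 171.485 = 1.0884 → 1.088.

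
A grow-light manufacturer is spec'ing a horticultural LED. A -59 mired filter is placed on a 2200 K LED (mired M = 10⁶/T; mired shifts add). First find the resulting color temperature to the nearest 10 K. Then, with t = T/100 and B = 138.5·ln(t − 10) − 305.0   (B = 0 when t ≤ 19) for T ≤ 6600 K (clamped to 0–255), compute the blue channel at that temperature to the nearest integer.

73

M_in = 10⁶/2200 = 454.55; M_out = 454.55 + (-59) = 395.55.
T_out = 10⁶/395.55 = 2528.2 K → 2530 K; t = 25.3.
B = 138.5·ln(25.3 − 10) − 305.0 = 138.5·ln 15.3 − 305.0 = 138.5·2.7279 − 305.0 = 72.808.
Rounded: 73.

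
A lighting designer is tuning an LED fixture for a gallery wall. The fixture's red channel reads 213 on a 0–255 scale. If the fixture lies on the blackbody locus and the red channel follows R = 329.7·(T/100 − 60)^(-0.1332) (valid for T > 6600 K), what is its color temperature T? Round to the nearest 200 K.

(t − 60)^(-0.1332) = 213/329.7 = 0.64604.
t − 60 = 0.64604^(1/-0.1332) = 0.64604^(-7.508) = 26.575, so t = 86.575.
T = 100·t = 8657 K → 8600 K to the nearest 200 K.

8600 K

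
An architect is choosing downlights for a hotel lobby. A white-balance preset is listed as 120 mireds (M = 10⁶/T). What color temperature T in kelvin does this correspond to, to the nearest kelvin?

T = 10⁶ / 120 = 8333.33 K → 8333 K.

8333 K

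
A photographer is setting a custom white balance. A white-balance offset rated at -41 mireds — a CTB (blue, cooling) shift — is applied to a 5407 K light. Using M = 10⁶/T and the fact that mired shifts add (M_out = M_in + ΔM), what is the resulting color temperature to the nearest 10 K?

M_in = 10⁶/5407 = 184.95 mireds.
M_out = 184.95 + (-41) = 143.95 mireds.
T_out = 10⁶/143.95 = 6947.1 K → 6950 K.

6950 K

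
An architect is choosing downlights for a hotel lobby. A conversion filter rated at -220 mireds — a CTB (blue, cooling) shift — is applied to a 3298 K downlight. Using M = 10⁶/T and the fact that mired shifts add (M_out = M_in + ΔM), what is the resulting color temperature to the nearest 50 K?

M_in = 10⁶/3298 = 303.21 mireds.
M_out = 303.21 + (-220) = 83.21 mireds.
T_out = 10⁶/83.21 = 12017.2 K → 12000 K.

12000 K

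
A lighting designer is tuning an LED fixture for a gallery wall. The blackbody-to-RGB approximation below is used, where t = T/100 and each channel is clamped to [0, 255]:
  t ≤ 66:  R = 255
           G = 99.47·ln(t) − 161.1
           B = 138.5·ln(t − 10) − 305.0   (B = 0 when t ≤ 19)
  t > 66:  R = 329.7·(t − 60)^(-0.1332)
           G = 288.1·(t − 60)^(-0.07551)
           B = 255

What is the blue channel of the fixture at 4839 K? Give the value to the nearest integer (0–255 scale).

200

t = 4839/100 = 48.39; the t ≤ 66 branch applies.
B = 138.5·ln(48.39 − 10) − 305.0 = 138.5·ln 38.39 − 305.0 = 138.5·3.6478 − 305.0 = 200.220.
Rounded: 200.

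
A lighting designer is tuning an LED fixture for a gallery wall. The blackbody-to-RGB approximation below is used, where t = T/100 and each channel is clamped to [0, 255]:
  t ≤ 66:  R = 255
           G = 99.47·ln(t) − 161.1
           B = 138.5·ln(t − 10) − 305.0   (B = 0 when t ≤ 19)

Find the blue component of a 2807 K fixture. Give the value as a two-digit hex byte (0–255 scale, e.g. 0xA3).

t = 2807/100 = 28.07; the t ≤ 66 branch applies.
B = 138.5·ln(28.07 − 10) − 305.0 = 138.5·ln 18.07 − 305.0 = 138.5·2.8943 − 305.0 = 95.854.
Rounded: 96; in hex, 0x60.

0x60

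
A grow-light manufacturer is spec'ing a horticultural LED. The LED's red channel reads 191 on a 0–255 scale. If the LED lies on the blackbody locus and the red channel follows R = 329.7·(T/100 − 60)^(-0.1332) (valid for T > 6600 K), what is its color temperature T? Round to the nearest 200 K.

12000 K

(t − 60)^(-0.1332) = 191/329.7 = 0.57931.
t − 60 = 0.57931^(1/-0.1332) = 0.57931^(-7.508) = 60.245, so t = 120.245.
T = 100·t = 12025 K → 12000 K to the nearest 200 K.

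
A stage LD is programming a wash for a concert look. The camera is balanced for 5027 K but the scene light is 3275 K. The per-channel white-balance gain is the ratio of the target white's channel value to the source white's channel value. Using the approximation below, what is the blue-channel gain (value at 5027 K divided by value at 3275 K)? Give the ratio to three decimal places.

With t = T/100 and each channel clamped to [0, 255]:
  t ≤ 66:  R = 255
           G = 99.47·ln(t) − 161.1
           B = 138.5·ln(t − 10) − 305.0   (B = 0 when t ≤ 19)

1.619

At 3275 K (t = 32.75):
  B = 138.5·ln(32.75 − 10) − 305.0 = 138.5·ln 22.75 − 305.0 = 138.5·3.1246 − 305.0 = 127.752.
At 5027 K (t = 50.27):
  B = 138.5·ln(50.27 − 10) − 305.0 = 138.5·ln 40.27 − 305.0 = 138.5·3.6956 − 305.0 = 206.842.
Gain = 206.842 / 127.752 = 1.6191 → 1.619.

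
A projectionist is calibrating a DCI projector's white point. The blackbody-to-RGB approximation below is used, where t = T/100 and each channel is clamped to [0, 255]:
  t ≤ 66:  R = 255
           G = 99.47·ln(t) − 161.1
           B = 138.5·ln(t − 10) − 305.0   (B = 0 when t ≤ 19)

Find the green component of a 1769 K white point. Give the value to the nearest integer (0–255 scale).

t = 1769/100 = 17.69; the t ≤ 66 branch applies.
G = 99.47·ln 17.69 − 161.1 = 99.47·2.8730 − 161.1 = 124.677.
Rounded: 125.

125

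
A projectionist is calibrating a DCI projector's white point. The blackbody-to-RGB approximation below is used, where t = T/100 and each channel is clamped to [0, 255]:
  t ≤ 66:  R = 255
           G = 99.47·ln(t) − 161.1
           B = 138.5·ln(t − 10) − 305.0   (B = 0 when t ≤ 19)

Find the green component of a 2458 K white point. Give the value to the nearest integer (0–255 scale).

157

t = 2458/100 = 24.58; the t ≤ 66 branch applies.
G = 99.47·ln 24.58 − 161.1 = 99.47·3.2019 − 161.1 = 157.396.
Rounded: 157.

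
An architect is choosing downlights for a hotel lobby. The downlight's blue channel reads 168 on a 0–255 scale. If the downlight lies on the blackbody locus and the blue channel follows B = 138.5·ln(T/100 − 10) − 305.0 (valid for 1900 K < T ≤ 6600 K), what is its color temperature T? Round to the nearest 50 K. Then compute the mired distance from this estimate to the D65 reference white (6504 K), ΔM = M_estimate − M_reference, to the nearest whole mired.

+93 mireds

ln(t − 10) = (168 + 305.0) / 138.5 = 3.4152.
t − 10 = e^3.4152 = 30.422, so t = 40.422.
T = 100·t = 4042 K → 4050 K to the nearest 50 K.
M_estimate = 10⁶/4050 = 246.91; M_reference = 10⁶/6504 = 153.75.
ΔM = 246.91 − 153.75 = 93.16 → +93 mireds.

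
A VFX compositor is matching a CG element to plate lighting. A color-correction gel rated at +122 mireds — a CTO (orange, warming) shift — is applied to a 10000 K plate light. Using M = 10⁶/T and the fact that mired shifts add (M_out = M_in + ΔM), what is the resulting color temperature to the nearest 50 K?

4500 K

M_in = 10⁶/10000 = 100.00 mireds.
M_out = 100.00 + (+122) = 222.00 mireds.
T_out = 10⁶/222.00 = 4504.5 K → 4500 K.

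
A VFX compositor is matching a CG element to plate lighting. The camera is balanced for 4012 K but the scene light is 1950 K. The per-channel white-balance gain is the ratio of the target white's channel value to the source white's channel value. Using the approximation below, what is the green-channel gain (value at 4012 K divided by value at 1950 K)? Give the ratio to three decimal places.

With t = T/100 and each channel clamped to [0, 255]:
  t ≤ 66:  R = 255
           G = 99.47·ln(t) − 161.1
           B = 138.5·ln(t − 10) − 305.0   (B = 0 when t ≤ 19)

At 1950 K (t = 19.5):
  G = 99.47·ln 19.5 − 161.1 = 99.47·2.9704 − 161.1 = 134.367.
At 4012 K (t = 40.12):
  G = 99.47·ln 40.12 − 161.1 = 99.47·3.6919 − 161.1 = 206.131.
Gain = 206.131 / 134.367 = 1.5341 → 1.534.

1.534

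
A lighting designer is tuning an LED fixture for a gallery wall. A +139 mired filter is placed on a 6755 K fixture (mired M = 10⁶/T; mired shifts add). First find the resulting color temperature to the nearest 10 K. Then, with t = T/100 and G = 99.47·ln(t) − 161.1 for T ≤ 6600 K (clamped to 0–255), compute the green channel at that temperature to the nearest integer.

M_in = 10⁶/6755 = 148.04; M_out = 148.04 + (+139) = 287.04.
T_out = 10⁶/287.04 = 3483.9 K → 3480 K; t = 34.8.
G = 99.47·ln 34.8 − 161.1 = 99.47·3.5496 − 161.1 = 191.980.
Rounded: 192.

192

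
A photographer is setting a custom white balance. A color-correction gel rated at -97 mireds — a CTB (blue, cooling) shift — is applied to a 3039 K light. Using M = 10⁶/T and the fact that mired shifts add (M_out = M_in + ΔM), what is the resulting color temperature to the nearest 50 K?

4300 K

M_in = 10⁶/3039 = 329.06 mireds.
M_out = 329.06 + (-97) = 232.06 mireds.
T_out = 10⁶/232.06 = 4309.3 K → 4300 K.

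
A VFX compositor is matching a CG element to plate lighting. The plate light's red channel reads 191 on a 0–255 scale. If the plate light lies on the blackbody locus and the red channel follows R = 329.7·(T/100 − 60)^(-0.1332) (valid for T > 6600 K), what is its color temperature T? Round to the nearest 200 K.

(t − 60)^(-0.1332) = 191/329.7 = 0.57931.
t − 60 = 0.57931^(1/-0.1332) = 0.57931^(-7.508) = 60.245, so t = 120.245.
T = 100·t = 12025 K → 12000 K to the nearest 200 K.

12000 K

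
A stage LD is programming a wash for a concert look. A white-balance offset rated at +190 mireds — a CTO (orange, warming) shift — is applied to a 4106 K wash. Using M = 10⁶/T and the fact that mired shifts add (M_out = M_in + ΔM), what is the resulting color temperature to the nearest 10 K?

2310 K

M_in = 10⁶/4106 = 243.55 mireds.
M_out = 243.55 + (+190) = 433.55 mireds.
T_out = 10⁶/433.55 = 2306.6 K → 2310 K.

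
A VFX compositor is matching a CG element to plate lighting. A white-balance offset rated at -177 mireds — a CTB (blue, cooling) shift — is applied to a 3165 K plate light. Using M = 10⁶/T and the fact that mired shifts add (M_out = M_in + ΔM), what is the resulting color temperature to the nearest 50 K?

M_in = 10⁶/3165 = 315.96 mireds.
M_out = 315.96 + (-177) = 138.96 mireds.
T_out = 10⁶/138.96 = 7196.5 K → 7200 K.

7200 K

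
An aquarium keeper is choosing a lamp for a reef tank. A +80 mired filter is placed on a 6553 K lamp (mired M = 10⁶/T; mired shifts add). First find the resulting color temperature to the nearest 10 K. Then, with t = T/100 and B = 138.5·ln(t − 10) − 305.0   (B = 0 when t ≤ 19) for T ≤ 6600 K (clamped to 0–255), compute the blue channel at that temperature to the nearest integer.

179

M_in = 10⁶/6553 = 152.60; M_out = 152.60 + (+80) = 232.60.
T_out = 10⁶/232.60 = 4299.2 K → 4300 K; t = 43.
B = 138.5·ln(43 − 10) − 305.0 = 138.5·ln 33 − 305.0 = 138.5·3.4965 − 305.0 = 179.266.
Rounded: 179.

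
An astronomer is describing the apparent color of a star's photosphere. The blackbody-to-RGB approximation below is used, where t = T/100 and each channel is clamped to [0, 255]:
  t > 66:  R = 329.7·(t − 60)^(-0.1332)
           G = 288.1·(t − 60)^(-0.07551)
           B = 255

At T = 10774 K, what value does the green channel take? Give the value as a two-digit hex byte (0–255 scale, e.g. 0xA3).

t = 10774/100 = 107.74; the t > 66 branch applies.
G = 288.1·(107.74 − 60)^(-0.07551) = 288.1·47.74^(-0.07551) = 288.1·0.74684 = 215.165.
Rounded: 215; in hex, 0xD7.

0xD7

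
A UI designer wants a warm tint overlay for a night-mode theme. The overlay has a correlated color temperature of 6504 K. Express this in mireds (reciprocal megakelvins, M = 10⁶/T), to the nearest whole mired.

154 mireds

M = 10⁶ / 6504 = 153.752 → 154 mireds.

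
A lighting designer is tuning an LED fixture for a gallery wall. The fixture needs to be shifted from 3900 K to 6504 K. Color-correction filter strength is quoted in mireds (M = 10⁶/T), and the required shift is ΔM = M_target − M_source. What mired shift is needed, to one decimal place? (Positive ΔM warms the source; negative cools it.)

M_source = 10⁶/3900 = 256.410; M_target = 10⁶/6504 = 153.752.
ΔM = 153.752 − 256.410 = -102.659 → -102.7 mireds, a cooling shift.

-102.7 mireds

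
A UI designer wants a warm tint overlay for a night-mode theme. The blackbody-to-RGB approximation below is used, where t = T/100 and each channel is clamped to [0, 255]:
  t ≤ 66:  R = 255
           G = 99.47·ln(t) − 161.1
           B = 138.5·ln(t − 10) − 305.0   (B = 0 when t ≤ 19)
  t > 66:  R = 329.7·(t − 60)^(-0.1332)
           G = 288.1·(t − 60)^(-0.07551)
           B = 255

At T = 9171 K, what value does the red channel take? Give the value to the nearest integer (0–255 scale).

208

t = 9171/100 = 91.71; the t > 66 branch applies.
R = 329.7·(91.71 − 60)^(-0.1332) = 329.7·31.71^(-0.1332) = 329.7·0.63102 = 208.046.
Rounded: 208.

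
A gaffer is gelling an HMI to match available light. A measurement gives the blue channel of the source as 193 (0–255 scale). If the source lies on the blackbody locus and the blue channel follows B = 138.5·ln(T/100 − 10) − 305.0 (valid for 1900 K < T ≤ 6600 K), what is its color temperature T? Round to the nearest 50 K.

ln(t − 10) = (193 + 305.0) / 138.5 = 3.5957.
t − 10 = e^3.5957 = 36.440, so t = 46.440.
T = 100·t = 4644 K → 4650 K to the nearest 50 K.

4650 K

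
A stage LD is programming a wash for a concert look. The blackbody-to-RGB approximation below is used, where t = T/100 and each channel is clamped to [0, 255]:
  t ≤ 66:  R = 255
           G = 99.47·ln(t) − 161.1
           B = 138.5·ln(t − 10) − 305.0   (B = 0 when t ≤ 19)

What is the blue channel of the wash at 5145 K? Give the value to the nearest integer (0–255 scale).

t = 5145/100 = 51.45; the t ≤ 66 branch applies.
B = 138.5·ln(51.45 − 10) − 305.0 = 138.5·ln 41.45 − 305.0 = 138.5·3.7245 − 305.0 = 210.842.
Rounded: 211.

211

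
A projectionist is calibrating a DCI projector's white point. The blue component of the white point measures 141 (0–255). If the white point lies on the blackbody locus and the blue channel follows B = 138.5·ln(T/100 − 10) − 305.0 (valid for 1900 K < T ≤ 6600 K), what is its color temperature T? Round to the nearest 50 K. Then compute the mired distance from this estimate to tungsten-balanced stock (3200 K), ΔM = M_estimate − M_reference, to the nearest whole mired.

-27 mireds

ln(t − 10) = (141 + 305.0) / 138.5 = 3.2202.
t − 10 = e^3.2202 = 25.034, so t = 35.034.
T = 100·t = 3503 K → 3500 K to the nearest 50 K.
M_estimate = 10⁶/3500 = 285.71; M_reference = 10⁶/3200 = 312.50.
ΔM = 285.71 − 312.50 = -26.79 → -27 mireds.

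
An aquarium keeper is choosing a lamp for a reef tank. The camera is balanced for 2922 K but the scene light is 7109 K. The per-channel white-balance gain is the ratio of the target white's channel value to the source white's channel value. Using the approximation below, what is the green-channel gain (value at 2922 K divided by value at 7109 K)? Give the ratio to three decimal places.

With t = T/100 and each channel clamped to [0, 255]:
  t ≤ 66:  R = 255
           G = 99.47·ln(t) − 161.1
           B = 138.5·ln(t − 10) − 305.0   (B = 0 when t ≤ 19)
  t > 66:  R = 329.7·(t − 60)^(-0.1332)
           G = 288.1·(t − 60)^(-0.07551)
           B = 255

0.727

At 7109 K (t = 71.09):
  G = 288.1·(71.09 − 60)^(-0.07551) = 288.1·11.09^(-0.07551) = 288.1·0.83387 = 240.237.
At 2922 K (t = 29.22):
  G = 99.47·ln 29.22 − 161.1 = 99.47·3.3749 − 161.1 = 174.597.
Gain = 174.597 / 240.237 = 0.7268 → 0.727.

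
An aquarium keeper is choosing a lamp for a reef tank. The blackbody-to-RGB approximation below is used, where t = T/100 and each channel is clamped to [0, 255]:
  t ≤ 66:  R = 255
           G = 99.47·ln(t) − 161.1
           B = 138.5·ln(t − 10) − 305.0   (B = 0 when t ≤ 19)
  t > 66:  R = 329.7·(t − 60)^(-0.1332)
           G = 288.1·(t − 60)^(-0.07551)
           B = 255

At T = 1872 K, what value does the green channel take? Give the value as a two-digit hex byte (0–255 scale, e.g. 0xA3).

t = 1872/100 = 18.72; the t ≤ 66 branch applies.
G = 99.47·ln 18.72 − 161.1 = 99.47·2.9296 − 161.1 = 130.307.
Rounded: 130; in hex, 0x82.

0x82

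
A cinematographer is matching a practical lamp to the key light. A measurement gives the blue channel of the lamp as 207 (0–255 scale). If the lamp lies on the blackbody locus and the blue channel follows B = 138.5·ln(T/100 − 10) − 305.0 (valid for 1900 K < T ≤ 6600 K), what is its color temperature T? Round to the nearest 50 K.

ln(t − 10) = (207 + 305.0) / 138.5 = 3.6968.
t − 10 = e^3.6968 = 40.316, so t = 50.316.
T = 100·t = 5032 K → 5050 K to the nearest 50 K.

5050 K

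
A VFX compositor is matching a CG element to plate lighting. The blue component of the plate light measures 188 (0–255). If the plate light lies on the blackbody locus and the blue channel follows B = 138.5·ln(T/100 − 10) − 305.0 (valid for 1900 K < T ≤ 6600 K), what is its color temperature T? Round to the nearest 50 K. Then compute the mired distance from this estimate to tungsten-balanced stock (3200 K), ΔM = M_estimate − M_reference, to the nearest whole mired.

ln(t − 10) = (188 + 305.0) / 138.5 = 3.5596.
t − 10 = e^3.5596 = 35.148, so t = 45.148.
T = 100·t = 4515 K → 4500 K to the nearest 50 K.
M_estimate = 10⁶/4500 = 222.22; M_reference = 10⁶/3200 = 312.50.
ΔM = 222.22 − 312.50 = -90.28 → -90 mireds.

-90 mireds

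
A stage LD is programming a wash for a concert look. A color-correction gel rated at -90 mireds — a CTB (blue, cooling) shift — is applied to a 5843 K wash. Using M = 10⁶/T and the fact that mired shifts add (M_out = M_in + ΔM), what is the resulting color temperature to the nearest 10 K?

M_in = 10⁶/5843 = 171.14 mireds.
M_out = 171.14 + (-90) = 81.14 mireds.
T_out = 10⁶/81.14 = 12323.6 K → 12320 K.

12320 K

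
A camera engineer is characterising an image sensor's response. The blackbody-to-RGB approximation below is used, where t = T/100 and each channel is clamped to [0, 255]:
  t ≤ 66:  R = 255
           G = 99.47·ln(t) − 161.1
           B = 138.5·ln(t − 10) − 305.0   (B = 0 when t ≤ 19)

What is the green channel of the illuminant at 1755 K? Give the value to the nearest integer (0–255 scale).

124

t = 1755/100 = 17.55; the t ≤ 66 branch applies.
G = 99.47·ln 17.55 − 161.1 = 99.47·2.8651 − 161.1 = 123.887.
Rounded: 124.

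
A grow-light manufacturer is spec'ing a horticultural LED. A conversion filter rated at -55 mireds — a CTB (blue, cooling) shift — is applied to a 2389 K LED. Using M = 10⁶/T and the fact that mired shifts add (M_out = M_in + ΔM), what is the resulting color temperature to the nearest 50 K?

2750 K

M_in = 10⁶/2389 = 418.59 mireds.
M_out = 418.59 + (-55) = 363.59 mireds.
T_out = 10⁶/363.59 = 2750.4 K → 2750 K.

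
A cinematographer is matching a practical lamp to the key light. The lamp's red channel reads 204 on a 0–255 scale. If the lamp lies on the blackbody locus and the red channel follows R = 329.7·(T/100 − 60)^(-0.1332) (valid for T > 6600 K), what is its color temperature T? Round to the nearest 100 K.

9700 K

(t − 60)^(-0.1332) = 204/329.7 = 0.61874.
t − 60 = 0.61874^(1/-0.1332) = 0.61874^(-7.508) = 36.748, so t = 96.748.
T = 100·t = 9675 K → 9700 K to the nearest 100 K.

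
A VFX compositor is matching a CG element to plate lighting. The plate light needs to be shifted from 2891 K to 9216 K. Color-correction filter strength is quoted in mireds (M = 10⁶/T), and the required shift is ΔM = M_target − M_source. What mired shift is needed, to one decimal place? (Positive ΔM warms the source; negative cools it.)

M_source = 10⁶/2891 = 345.901; M_target = 10⁶/9216 = 108.507.
ΔM = 108.507 − 345.901 = -237.394 → -237.4 mireds, a cooling shift.

-237.4 mireds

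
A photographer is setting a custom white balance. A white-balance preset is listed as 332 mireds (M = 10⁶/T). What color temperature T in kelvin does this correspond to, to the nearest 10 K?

3010 K

T = 10⁶ / 332 = 3012.05 K → 3010 K.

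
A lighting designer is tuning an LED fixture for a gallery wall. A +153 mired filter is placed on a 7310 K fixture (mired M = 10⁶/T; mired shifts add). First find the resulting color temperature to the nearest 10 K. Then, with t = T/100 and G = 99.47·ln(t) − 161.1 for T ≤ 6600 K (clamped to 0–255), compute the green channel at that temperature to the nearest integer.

M_in = 10⁶/7310 = 136.80; M_out = 136.80 + (+153) = 289.80.
T_out = 10⁶/289.80 = 3450.7 K → 3450 K; t = 34.5.
G = 99.47·ln 34.5 − 161.1 = 99.47·3.5410 − 161.1 = 191.119.
Rounded: 191.

191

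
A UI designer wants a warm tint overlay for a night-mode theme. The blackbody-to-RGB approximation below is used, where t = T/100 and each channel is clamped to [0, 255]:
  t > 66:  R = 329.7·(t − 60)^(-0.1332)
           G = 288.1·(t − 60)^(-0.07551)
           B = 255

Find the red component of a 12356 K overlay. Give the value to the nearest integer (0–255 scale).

190

t = 12356/100 = 123.56; the t > 66 branch applies.
R = 329.7·(123.56 − 60)^(-0.1332) = 329.7·63.56^(-0.1332) = 329.7·0.57520 = 189.642.
Rounded: 190.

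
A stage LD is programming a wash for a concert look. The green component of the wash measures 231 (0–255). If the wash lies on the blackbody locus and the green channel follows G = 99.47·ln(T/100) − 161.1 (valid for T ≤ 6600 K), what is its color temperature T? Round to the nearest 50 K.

ln t = (231 + 161.1) / 99.47 = 3.9419.
t = e^3.9419 = 51.516.
T = 100·t = 5152 K → 5150 K to the nearest 50 K.

5150 K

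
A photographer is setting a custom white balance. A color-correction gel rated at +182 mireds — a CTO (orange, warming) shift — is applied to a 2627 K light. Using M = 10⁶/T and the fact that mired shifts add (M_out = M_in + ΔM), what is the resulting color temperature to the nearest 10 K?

1780 K

M_in = 10⁶/2627 = 380.66 mireds.
M_out = 380.66 + (+182) = 562.66 mireds.
T_out = 10⁶/562.66 = 1777.3 K → 1780 K.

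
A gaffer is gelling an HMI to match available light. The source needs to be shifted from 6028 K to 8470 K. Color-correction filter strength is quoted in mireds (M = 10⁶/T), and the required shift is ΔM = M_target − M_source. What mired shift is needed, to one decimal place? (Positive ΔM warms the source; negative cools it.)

M_source = 10⁶/6028 = 165.893; M_target = 10⁶/8470 = 118.064.
ΔM = 118.064 − 165.893 = -47.829 → -47.8 mireds, a cooling shift.

-47.8 mireds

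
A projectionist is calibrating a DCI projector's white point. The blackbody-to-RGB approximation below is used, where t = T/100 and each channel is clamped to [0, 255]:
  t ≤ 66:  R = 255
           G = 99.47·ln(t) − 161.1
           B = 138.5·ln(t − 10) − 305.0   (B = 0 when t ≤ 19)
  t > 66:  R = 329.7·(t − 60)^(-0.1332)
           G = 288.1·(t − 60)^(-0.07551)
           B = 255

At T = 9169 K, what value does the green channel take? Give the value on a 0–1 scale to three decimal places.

t = 9169/100 = 91.69; the t > 66 branch applies.
G = 288.1·(91.69 − 60)^(-0.07551) = 288.1·31.69^(-0.07551) = 288.1·0.77031 = 221.926.
On a 0–1 scale: 221.926/255 = 0.8703 → 0.870.

0.870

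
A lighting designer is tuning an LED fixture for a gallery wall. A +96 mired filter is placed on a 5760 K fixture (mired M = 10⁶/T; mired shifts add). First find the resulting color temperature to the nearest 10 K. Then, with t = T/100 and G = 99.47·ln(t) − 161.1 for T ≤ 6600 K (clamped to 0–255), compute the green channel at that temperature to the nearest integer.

M_in = 10⁶/5760 = 173.61; M_out = 173.61 + (+96) = 269.61.
T_out = 10⁶/269.61 = 3709.0 K → 3710 K; t = 37.1.
G = 99.47·ln 37.1 − 161.1 = 99.47·3.6136 − 161.1 = 198.346.
Rounded: 198.

198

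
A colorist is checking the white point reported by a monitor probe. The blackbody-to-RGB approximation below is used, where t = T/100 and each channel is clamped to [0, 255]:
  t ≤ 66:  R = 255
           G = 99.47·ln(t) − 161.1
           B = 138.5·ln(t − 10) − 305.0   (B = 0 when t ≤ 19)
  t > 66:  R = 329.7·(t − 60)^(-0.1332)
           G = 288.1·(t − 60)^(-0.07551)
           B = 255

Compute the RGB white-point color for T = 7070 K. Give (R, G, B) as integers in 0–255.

(240, 241, 255)

t = 7070/100 = 70.7; the t > 66 branch applies.
R = 329.7·(70.7 − 60)^(-0.1332) = 329.7·10.7^(-0.1332) = 329.7·0.72927 = 240.439.
G = 288.1·(70.7 − 60)^(-0.07551) = 288.1·10.7^(-0.07551) = 288.1·0.83613 = 240.888.
B = 255 by definition for t > 66.
Rounded: (240, 241, 255).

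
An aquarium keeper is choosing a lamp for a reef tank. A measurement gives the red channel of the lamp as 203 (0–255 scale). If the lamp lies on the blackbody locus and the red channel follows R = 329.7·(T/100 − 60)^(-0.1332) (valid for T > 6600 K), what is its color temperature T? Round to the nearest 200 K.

(t − 60)^(-0.1332) = 203/329.7 = 0.61571.
t − 60 = 0.61571^(1/-0.1332) = 0.61571^(-7.508) = 38.129, so t = 98.129.
T = 100·t = 9813 K → 9800 K to the nearest 200 K.

9800 K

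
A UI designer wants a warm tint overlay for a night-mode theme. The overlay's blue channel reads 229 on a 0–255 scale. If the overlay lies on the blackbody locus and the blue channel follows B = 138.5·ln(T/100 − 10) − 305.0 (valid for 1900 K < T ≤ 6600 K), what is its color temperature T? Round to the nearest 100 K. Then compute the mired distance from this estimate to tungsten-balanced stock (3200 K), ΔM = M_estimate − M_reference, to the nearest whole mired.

ln(t − 10) = (229 + 305.0) / 138.5 = 3.8556.
t − 10 = e^3.8556 = 47.257, so t = 57.257.
T = 100·t = 5726 K → 5700 K to the nearest 100 K.
M_estimate = 10⁶/5700 = 175.44; M_reference = 10⁶/3200 = 312.50.
ΔM = 175.44 − 312.50 = -137.06 → -137 mireds.

-137 mireds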